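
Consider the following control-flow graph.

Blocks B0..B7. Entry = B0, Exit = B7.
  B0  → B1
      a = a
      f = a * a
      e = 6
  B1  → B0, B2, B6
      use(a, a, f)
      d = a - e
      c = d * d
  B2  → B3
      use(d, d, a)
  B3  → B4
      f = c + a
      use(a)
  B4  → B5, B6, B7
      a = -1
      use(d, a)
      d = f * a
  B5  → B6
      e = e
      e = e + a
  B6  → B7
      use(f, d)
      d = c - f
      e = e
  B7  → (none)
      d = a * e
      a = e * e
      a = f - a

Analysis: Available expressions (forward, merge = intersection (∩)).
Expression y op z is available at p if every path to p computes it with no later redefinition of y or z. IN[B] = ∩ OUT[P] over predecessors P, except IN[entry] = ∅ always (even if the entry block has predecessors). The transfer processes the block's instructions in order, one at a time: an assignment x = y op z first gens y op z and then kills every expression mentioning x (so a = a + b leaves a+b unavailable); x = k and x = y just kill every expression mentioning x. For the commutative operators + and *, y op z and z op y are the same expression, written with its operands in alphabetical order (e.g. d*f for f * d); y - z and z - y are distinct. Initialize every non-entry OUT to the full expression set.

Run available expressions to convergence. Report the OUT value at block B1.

Answer: {a*a, a-e, d*d}

Working:
Fixpoint table:
  B0:  IN={}  OUT={a*a}
  B1:  IN={a*a}  OUT={a*a, a-e, d*d}
  B2:  IN={a*a, a-e, d*d}  OUT={a*a, a-e, d*d}
  B3:  IN={a*a, a-e, d*d}  OUT={a*a, a+c, a-e, d*d}
  B4:  IN={a*a, a+c, a-e, d*d}  OUT={a*f}
  B5:  IN={a*f}  OUT={a*f}
  B6:  IN={}  OUT={c-f}
  B7:  IN={}  OUT={e*e}

Merge at B1: IN[B1] = OUT[B0] = {a*a}
Applying B1's transfer function to that IN value gives OUT[B1] (row B1 above).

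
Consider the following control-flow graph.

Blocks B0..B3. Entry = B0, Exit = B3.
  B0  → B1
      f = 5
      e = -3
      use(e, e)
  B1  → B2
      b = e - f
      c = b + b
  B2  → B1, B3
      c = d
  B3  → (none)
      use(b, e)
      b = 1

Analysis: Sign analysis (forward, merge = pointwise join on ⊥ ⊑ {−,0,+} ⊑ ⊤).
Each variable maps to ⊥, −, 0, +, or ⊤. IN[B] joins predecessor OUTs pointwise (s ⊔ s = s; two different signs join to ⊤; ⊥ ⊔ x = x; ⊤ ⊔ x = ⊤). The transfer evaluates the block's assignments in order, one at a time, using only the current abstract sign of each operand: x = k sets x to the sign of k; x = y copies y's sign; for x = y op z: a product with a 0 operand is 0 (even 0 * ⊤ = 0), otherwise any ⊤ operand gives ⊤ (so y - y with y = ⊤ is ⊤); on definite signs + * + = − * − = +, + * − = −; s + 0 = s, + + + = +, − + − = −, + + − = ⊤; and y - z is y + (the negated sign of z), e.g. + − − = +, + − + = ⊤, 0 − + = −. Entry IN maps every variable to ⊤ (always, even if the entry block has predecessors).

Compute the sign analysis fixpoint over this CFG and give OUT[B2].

Answer: {a: ⊤, b: -, c: ⊤, d: ⊤, e: -, f: +}

Derivation:
Converged values:
  B0:  IN=(all ⊤)  OUT={e:-, f:+; rest ⊤}
  B1:  IN={e:-, f:+; rest ⊤}  OUT={b:-, c:-, e:-, f:+; rest ⊤}
  B2:  IN={b:-, c:-, e:-, f:+; rest ⊤}  OUT={b:-, e:-, f:+; rest ⊤}
  B3:  IN={b:-, e:-, f:+; rest ⊤}  OUT={b:+, e:-, f:+; rest ⊤}

Merge at B2: IN[B2] = OUT[B1] = {a: ⊤, b: -, c: -, d: ⊤, e: -, f: +}
Applying B2's transfer function to that IN value gives OUT[B2] (row B2 above).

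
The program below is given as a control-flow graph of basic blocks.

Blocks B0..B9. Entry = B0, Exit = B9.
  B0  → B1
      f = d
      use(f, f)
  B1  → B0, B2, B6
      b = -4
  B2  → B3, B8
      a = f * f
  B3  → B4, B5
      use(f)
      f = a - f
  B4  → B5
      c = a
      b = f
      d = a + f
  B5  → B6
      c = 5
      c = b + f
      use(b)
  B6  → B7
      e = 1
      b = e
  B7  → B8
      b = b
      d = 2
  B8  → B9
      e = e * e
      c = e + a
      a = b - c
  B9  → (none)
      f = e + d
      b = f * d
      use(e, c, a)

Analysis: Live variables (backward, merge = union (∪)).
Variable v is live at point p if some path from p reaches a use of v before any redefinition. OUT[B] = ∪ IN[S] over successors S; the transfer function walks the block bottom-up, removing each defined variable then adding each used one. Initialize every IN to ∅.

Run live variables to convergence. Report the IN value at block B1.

Answer: {a, d, e, f}

Derivation:
Converged values:
  B0:   IN={a, d, e}   OUT={a, d, e, f}
  B1:   IN={a, d, e, f}   OUT={a, b, d, e, f}
  B2:   IN={b, d, e, f}   OUT={a, b, d, e, f}
  B3:   IN={a, b, f}   OUT={a, b, f}
  B4:   IN={a, f}   OUT={a, b, f}
  B5:   IN={a, b, f}   OUT={a}
  B6:   IN={a}   OUT={a, b, e}
  B7:   IN={a, b, e}   OUT={a, b, d, e}
  B8:   IN={a, b, d, e}   OUT={a, c, d, e}
  B9:   IN={a, c, d, e}   OUT={}

Merge at B1: OUT[B1] = IN[B0] ⊔ IN[B2] ⊔ IN[B6] = {a, b, d, e, f}
Applying B1's transfer function to that OUT value gives IN[B1] (row B1 above).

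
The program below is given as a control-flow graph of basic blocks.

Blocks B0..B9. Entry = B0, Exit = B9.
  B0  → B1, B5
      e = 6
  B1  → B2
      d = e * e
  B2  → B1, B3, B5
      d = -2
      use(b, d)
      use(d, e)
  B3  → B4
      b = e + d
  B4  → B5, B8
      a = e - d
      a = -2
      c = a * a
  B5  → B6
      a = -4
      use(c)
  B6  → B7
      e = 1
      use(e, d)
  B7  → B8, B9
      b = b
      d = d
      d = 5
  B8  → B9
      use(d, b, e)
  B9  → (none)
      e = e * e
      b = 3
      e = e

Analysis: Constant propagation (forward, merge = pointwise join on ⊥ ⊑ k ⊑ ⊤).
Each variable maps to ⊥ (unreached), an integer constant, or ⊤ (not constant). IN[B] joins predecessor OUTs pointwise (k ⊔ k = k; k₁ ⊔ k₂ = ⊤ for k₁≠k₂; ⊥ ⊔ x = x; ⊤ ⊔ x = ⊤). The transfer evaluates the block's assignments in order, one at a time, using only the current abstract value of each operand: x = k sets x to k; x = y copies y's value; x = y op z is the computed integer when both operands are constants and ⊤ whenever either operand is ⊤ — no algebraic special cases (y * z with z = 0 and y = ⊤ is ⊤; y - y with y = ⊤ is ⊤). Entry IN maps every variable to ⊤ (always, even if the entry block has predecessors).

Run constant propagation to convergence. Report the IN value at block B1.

Answer: {a: ⊤, b: ⊤, c: ⊤, d: ⊤, e: 6, f: ⊤}

Working:
Converged values:
  B0:  IN=(all ⊤)  OUT={e:6; rest ⊤}
  B1:  IN={e:6; rest ⊤}  OUT={d:36, e:6; rest ⊤}
  B2:  IN={d:36, e:6; rest ⊤}  OUT={d:-2, e:6; rest ⊤}
  B3:  IN={d:-2, e:6; rest ⊤}  OUT={b:4, d:-2, e:6; rest ⊤}
  B4:  IN={b:4, d:-2, e:6; rest ⊤}  OUT={a:-2, b:4, c:4, d:-2, e:6; rest ⊤}
  B5:  IN={e:6; rest ⊤}  OUT={a:-4, e:6; rest ⊤}
  B6:  IN={a:-4, e:6; rest ⊤}  OUT={a:-4, e:1; rest ⊤}
  B7:  IN={a:-4, e:1; rest ⊤}  OUT={a:-4, d:5, e:1; rest ⊤}
  B8:  IN=(all ⊤)  OUT=(all ⊤)
  B9:  IN=(all ⊤)  OUT={b:3; rest ⊤}

Merge at B1: IN[B1] = OUT[B0] ⊔ OUT[B2] = {a: ⊤, b: ⊤, c: ⊤, d: ⊤, e: 6, f: ⊤}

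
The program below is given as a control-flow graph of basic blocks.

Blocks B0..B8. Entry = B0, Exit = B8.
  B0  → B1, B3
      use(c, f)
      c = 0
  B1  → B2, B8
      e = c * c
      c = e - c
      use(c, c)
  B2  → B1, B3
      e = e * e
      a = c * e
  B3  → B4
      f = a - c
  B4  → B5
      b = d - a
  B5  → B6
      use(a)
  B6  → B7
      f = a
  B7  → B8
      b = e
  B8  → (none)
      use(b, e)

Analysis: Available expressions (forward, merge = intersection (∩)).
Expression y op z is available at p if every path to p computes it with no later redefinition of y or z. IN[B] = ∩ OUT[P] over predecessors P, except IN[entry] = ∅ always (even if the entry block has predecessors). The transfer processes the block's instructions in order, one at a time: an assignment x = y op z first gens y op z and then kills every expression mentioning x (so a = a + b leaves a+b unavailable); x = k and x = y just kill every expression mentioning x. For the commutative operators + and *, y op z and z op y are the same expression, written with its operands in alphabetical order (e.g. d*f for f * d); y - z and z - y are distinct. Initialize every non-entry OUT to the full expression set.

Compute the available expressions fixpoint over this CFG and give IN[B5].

Answer: {a-c, d-a}

Derivation:
Per-block solution:
  B0:   IN={}   OUT={}
  B1:   IN={}   OUT={}
  B2:   IN={}   OUT={c*e}
  B3:   IN={}   OUT={a-c}
  B4:   IN={a-c}   OUT={a-c, d-a}
  B5:   IN={a-c, d-a}   OUT={a-c, d-a}
  B6:   IN={a-c, d-a}   OUT={a-c, d-a}
  B7:   IN={a-c, d-a}   OUT={a-c, d-a}
  B8:   IN={}   OUT={}

Merge at B5: IN[B5] = OUT[B4] = {a-c, d-a}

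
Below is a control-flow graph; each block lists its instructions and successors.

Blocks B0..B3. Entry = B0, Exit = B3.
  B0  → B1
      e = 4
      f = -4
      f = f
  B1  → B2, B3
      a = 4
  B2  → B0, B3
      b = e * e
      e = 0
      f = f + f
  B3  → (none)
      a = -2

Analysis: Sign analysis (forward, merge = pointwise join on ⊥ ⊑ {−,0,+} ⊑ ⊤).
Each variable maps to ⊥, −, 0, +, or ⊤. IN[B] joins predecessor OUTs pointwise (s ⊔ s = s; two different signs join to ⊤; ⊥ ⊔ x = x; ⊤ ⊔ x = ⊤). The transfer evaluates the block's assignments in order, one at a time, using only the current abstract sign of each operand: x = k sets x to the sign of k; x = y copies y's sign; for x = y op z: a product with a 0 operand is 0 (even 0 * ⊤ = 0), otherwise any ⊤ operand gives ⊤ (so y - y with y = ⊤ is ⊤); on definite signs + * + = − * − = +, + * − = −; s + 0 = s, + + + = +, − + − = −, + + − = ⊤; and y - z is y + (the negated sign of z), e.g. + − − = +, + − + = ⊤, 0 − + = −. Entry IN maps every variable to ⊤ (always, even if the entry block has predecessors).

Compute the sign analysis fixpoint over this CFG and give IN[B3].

Answer: {a: +, b: ⊤, c: ⊤, d: ⊤, e: ⊤, f: -}

Derivation:
Per-block solution:
  B0: | IN=(all ⊤) | OUT={e:+, f:-; rest ⊤}
  B1: | IN={e:+, f:-; rest ⊤} | OUT={a:+, e:+, f:-; rest ⊤}
  B2: | IN={a:+, e:+, f:-; rest ⊤} | OUT={a:+, b:+, e:0, f:-; rest ⊤}
  B3: | IN={a:+, f:-; rest ⊤} | OUT={a:-, f:-; rest ⊤}

Merge at B3: IN[B3] = OUT[B1] ⊔ OUT[B2] = {a: +, b: ⊤, c: ⊤, d: ⊤, e: ⊤, f: -}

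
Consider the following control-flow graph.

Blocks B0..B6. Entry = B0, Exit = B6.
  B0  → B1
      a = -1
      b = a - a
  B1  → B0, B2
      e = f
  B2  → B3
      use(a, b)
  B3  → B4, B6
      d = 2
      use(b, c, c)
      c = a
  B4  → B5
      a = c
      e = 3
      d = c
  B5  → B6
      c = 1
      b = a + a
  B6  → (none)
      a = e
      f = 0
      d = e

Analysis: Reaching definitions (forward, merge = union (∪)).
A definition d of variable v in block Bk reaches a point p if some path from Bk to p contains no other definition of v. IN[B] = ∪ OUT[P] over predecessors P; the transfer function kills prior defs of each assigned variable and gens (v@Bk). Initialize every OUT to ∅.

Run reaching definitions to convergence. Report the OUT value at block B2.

Converged values:
  B0: | IN={a@B0, b@B0, e@B1} | OUT={a@B0, b@B0, e@B1}
  B1: | IN={a@B0, b@B0, e@B1} | OUT={a@B0, b@B0, e@B1}
  B2: | IN={a@B0, b@B0, e@B1} | OUT={a@B0, b@B0, e@B1}
  B3: | IN={a@B0, b@B0, e@B1} | OUT={a@B0, b@B0, c@B3, d@B3, e@B1}
  B4: | IN={a@B0, b@B0, c@B3, d@B3, e@B1} | OUT={a@B4, b@B0, c@B3, d@B4, e@B4}
  B5: | IN={a@B4, b@B0, c@B3, d@B4, e@B4} | OUT={a@B4, b@B5, c@B5, d@B4, e@B4}
  B6: | IN={a@B0, a@B4, b@B0, b@B5, c@B3, c@B5, d@B3, d@B4, e@B1, e@B4} | OUT={a@B6, b@B0, b@B5, c@B3, c@B5, d@B6, e@B1, e@B4, f@B6}

Merge at B2: IN[B2] = OUT[B1] = {a@B0, b@B0, e@B1}
Applying B2's transfer function to that IN value gives OUT[B2] (row B2 above).

Answer: {a@B0, b@B0, e@B1}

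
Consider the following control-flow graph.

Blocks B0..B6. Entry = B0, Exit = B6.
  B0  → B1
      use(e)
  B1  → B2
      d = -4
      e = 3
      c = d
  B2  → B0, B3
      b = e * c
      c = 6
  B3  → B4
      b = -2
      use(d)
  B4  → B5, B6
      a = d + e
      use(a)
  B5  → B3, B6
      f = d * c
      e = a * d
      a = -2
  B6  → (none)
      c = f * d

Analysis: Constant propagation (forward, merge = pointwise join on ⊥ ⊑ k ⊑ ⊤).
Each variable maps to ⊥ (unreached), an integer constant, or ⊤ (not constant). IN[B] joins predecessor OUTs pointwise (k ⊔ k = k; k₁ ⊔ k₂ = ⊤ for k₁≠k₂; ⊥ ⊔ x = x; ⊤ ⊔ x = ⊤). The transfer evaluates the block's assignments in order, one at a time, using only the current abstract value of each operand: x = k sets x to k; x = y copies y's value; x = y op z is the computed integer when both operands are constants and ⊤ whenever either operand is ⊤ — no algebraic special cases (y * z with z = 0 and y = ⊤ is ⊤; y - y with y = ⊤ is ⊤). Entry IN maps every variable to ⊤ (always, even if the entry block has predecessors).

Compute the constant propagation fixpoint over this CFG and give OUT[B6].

Answer: {a: ⊤, b: -2, c: ⊤, d: -4, e: ⊤, f: ⊤}

Working:
Converged values:
  B0:   IN=(all ⊤)   OUT=(all ⊤)
  B1:   IN=(all ⊤)   OUT={c:-4, d:-4, e:3; rest ⊤}
  B2:   IN={c:-4, d:-4, e:3; rest ⊤}   OUT={b:-12, c:6, d:-4, e:3; rest ⊤}
  B3:   IN={c:6, d:-4; rest ⊤}   OUT={b:-2, c:6, d:-4; rest ⊤}
  B4:   IN={b:-2, c:6, d:-4; rest ⊤}   OUT={b:-2, c:6, d:-4; rest ⊤}
  B5:   IN={b:-2, c:6, d:-4; rest ⊤}   OUT={a:-2, b:-2, c:6, d:-4, f:-24; rest ⊤}
  B6:   IN={b:-2, c:6, d:-4; rest ⊤}   OUT={b:-2, d:-4; rest ⊤}

Merge at B6: IN[B6] = OUT[B4] ⊔ OUT[B5] = {a: ⊤, b: -2, c: 6, d: -4, e: ⊤, f: ⊤}
Applying B6's transfer function to that IN value gives OUT[B6] (row B6 above).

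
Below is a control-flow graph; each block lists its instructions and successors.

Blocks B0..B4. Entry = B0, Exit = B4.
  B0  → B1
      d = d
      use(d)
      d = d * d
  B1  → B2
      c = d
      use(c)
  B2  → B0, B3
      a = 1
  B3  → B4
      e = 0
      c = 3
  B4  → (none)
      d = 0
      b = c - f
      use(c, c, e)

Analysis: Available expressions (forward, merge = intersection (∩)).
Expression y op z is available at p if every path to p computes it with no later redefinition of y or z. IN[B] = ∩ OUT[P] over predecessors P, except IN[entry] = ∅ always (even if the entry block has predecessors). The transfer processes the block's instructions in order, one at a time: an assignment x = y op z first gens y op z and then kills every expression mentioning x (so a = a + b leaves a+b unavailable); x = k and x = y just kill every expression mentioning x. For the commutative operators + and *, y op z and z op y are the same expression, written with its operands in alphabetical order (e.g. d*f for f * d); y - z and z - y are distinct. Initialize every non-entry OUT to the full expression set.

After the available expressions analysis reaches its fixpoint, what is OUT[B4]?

Fixpoint table:
  B0:  IN={}  OUT={}
  B1:  IN={}  OUT={}
  B2:  IN={}  OUT={}
  B3:  IN={}  OUT={}
  B4:  IN={}  OUT={c-f}

Merge at B4: IN[B4] = OUT[B3] = {}
Applying B4's transfer function to that IN value gives OUT[B4] (row B4 above).

Answer: {c-f}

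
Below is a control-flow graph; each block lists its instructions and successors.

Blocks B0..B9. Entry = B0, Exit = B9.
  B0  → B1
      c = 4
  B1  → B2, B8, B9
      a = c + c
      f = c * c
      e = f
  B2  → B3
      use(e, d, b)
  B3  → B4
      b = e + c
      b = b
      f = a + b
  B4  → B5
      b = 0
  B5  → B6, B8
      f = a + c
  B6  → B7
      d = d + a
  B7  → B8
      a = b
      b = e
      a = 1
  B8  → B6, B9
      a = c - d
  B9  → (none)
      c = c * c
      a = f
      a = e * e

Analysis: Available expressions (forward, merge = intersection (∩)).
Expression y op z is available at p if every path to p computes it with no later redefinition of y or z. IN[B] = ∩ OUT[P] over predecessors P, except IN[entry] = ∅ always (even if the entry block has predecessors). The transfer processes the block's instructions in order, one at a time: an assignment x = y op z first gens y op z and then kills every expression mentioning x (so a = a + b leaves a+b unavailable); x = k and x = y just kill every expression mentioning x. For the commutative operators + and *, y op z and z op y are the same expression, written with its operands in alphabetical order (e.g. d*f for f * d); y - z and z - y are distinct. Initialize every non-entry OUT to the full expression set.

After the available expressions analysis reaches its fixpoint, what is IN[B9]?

Per-block solution:
  B0:  IN={}  OUT={}
  B1:  IN={}  OUT={c*c, c+c}
  B2:  IN={c*c, c+c}  OUT={c*c, c+c}
  B3:  IN={c*c, c+c}  OUT={a+b, c*c, c+c, c+e}
  B4:  IN={a+b, c*c, c+c, c+e}  OUT={c*c, c+c, c+e}
  B5:  IN={c*c, c+c, c+e}  OUT={a+c, c*c, c+c, c+e}
  B6:  IN={c*c, c+c}  OUT={c*c, c+c}
  B7:  IN={c*c, c+c}  OUT={c*c, c+c}
  B8:  IN={c*c, c+c}  OUT={c*c, c+c, c-d}
  B9:  IN={c*c, c+c}  OUT={e*e}

Merge at B9: IN[B9] = OUT[B1] ∩ OUT[B8] = {c*c, c+c}

Answer: {c*c, c+c}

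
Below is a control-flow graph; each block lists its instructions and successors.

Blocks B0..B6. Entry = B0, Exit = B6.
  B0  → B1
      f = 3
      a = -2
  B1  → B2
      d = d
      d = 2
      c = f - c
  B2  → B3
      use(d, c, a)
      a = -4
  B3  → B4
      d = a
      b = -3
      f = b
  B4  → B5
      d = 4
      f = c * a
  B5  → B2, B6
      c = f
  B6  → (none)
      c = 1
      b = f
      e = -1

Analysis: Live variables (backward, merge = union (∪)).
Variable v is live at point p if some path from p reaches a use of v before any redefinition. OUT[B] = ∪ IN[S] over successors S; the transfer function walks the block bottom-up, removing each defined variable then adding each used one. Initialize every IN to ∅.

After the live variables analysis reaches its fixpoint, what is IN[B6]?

Per-block solution:
  B0:   IN={c, d}   OUT={a, c, d, f}
  B1:   IN={a, c, d, f}   OUT={a, c, d}
  B2:   IN={a, c, d}   OUT={a, c}
  B3:   IN={a, c}   OUT={a, c}
  B4:   IN={a, c}   OUT={a, d, f}
  B5:   IN={a, d, f}   OUT={a, c, d, f}
  B6:   IN={f}   OUT={}

B6 is the boundary node: OUT[B6] = {}
Applying B6's transfer function to that OUT value gives IN[B6] (row B6 above).

Answer: {f}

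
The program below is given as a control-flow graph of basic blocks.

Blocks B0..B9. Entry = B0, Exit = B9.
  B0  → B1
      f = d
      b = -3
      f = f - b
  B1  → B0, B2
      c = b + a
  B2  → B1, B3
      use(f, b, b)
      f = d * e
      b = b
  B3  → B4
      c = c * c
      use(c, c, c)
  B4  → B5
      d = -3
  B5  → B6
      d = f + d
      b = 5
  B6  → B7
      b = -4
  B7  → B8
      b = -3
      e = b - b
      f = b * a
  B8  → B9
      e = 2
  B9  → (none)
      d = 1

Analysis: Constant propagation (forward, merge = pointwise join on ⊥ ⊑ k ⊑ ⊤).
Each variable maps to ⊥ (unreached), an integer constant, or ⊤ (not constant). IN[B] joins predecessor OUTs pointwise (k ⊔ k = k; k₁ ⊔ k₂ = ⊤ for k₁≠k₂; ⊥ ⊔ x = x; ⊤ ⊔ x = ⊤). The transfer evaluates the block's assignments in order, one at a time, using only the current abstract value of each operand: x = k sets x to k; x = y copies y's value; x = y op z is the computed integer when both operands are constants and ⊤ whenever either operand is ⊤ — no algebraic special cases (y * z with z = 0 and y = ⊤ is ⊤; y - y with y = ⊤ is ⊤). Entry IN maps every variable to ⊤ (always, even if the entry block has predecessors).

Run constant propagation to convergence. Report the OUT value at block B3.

Per-block solution:
  B0:  IN=(all ⊤)  OUT={b:-3; rest ⊤}
  B1:  IN={b:-3; rest ⊤}  OUT={b:-3; rest ⊤}
  B2:  IN={b:-3; rest ⊤}  OUT={b:-3; rest ⊤}
  B3:  IN={b:-3; rest ⊤}  OUT={b:-3; rest ⊤}
  B4:  IN={b:-3; rest ⊤}  OUT={b:-3, d:-3; rest ⊤}
  B5:  IN={b:-3, d:-3; rest ⊤}  OUT={b:5; rest ⊤}
  B6:  IN={b:5; rest ⊤}  OUT={b:-4; rest ⊤}
  B7:  IN={b:-4; rest ⊤}  OUT={b:-3, e:0; rest ⊤}
  B8:  IN={b:-3, e:0; rest ⊤}  OUT={b:-3, e:2; rest ⊤}
  B9:  IN={b:-3, e:2; rest ⊤}  OUT={b:-3, d:1, e:2; rest ⊤}

Merge at B3: IN[B3] = OUT[B2] = {a: ⊤, b: -3, c: ⊤, d: ⊤, e: ⊤, f: ⊤}
Applying B3's transfer function to that IN value gives OUT[B3] (row B3 above).

Answer: {a: ⊤, b: -3, c: ⊤, d: ⊤, e: ⊤, f: ⊤}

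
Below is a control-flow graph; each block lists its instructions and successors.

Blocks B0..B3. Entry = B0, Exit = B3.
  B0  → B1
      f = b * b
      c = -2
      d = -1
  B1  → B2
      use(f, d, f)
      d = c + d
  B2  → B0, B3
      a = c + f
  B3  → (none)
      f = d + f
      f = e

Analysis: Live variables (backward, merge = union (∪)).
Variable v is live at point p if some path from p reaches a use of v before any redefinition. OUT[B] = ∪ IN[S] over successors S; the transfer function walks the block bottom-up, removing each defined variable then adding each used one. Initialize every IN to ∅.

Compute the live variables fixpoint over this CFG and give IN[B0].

Fixpoint table:
  B0:  IN={b, e}  OUT={b, c, d, e, f}
  B1:  IN={b, c, d, e, f}  OUT={b, c, d, e, f}
  B2:  IN={b, c, d, e, f}  OUT={b, d, e, f}
  B3:  IN={d, e, f}  OUT={}

Merge at B0: OUT[B0] = IN[B1] = {b, c, d, e, f}
Applying B0's transfer function to that OUT value gives IN[B0] (row B0 above).

Answer: {b, e}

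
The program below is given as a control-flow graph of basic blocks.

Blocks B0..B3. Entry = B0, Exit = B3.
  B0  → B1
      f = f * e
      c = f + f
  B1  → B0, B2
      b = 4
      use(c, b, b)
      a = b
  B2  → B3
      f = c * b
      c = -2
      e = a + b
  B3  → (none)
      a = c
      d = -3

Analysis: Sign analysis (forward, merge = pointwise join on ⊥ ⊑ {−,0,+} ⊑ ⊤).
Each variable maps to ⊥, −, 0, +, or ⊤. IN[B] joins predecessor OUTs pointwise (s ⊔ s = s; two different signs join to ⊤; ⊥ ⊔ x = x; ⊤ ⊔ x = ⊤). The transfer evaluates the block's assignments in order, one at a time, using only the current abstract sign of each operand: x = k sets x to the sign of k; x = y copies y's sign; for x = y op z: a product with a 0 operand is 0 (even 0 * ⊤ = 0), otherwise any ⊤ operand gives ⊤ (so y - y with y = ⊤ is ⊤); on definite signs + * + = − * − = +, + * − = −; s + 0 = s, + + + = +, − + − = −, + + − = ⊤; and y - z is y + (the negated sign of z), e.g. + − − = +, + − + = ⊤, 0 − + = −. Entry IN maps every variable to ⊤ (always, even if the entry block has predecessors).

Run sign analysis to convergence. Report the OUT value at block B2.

Per-block solution:
  B0:   IN=(all ⊤)   OUT=(all ⊤)
  B1:   IN=(all ⊤)   OUT={a:+, b:+; rest ⊤}
  B2:   IN={a:+, b:+; rest ⊤}   OUT={a:+, b:+, c:-, e:+; rest ⊤}
  B3:   IN={a:+, b:+, c:-, e:+; rest ⊤}   OUT={a:-, b:+, c:-, d:-, e:+; rest ⊤}

Merge at B2: IN[B2] = OUT[B1] = {a: +, b: +, c: ⊤, d: ⊤, e: ⊤, f: ⊤}
Applying B2's transfer function to that IN value gives OUT[B2] (row B2 above).

Answer: {a: +, b: +, c: -, d: ⊤, e: +, f: ⊤}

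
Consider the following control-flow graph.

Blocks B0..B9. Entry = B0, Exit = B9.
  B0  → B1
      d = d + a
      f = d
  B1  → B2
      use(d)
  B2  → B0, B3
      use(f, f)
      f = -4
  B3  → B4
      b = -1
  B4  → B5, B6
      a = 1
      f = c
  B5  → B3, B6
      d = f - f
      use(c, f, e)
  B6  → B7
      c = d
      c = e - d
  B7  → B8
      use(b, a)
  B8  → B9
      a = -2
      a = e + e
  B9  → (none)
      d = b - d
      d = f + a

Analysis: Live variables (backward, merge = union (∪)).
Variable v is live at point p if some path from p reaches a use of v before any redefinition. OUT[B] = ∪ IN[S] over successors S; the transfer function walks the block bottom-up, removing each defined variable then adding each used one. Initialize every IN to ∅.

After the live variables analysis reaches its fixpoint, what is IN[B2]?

Answer: {a, c, d, e, f}

Working:
Per-block solution:
  B0:   IN={a, c, d, e}   OUT={a, c, d, e, f}
  B1:   IN={a, c, d, e, f}   OUT={a, c, d, e, f}
  B2:   IN={a, c, d, e, f}   OUT={a, c, d, e}
  B3:   IN={c, d, e}   OUT={b, c, d, e}
  B4:   IN={b, c, d, e}   OUT={a, b, c, d, e, f}
  B5:   IN={a, b, c, e, f}   OUT={a, b, c, d, e, f}
  B6:   IN={a, b, d, e, f}   OUT={a, b, d, e, f}
  B7:   IN={a, b, d, e, f}   OUT={b, d, e, f}
  B8:   IN={b, d, e, f}   OUT={a, b, d, f}
  B9:   IN={a, b, d, f}   OUT={}

Merge at B2: OUT[B2] = IN[B0] ⊔ IN[B3] = {a, c, d, e}
Applying B2's transfer function to that OUT value gives IN[B2] (row B2 above).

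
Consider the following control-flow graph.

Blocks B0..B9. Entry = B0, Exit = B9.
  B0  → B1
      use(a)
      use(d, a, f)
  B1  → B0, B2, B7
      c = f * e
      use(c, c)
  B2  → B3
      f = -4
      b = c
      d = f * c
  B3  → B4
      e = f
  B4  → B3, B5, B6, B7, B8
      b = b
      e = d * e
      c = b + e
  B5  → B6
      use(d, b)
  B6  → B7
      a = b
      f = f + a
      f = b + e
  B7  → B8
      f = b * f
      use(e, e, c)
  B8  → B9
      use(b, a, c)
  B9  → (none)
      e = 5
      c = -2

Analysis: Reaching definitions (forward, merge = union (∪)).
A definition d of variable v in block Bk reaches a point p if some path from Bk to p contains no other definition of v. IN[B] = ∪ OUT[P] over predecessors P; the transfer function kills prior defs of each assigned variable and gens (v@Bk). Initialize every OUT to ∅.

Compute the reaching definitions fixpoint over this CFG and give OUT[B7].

Per-block solution:
  B0:   IN={c@B1}   OUT={c@B1}
  B1:   IN={c@B1}   OUT={c@B1}
  B2:   IN={c@B1}   OUT={b@B2, c@B1, d@B2, f@B2}
  B3:   IN={b@B2, b@B4, c@B1, c@B4, d@B2, e@B4, f@B2}   OUT={b@B2, b@B4, c@B1, c@B4, d@B2, e@B3, f@B2}
  B4:   IN={b@B2, b@B4, c@B1, c@B4, d@B2, e@B3, f@B2}   OUT={b@B4, c@B4, d@B2, e@B4, f@B2}
  B5:   IN={b@B4, c@B4, d@B2, e@B4, f@B2}   OUT={b@B4, c@B4, d@B2, e@B4, f@B2}
  B6:   IN={b@B4, c@B4, d@B2, e@B4, f@B2}   OUT={a@B6, b@B4, c@B4, d@B2, e@B4, f@B6}
  B7:   IN={a@B6, b@B4, c@B1, c@B4, d@B2, e@B4, f@B2, f@B6}   OUT={a@B6, b@B4, c@B1, c@B4, d@B2, e@B4, f@B7}
  B8:   IN={a@B6, b@B4, c@B1, c@B4, d@B2, e@B4, f@B2, f@B7}   OUT={a@B6, b@B4, c@B1, c@B4, d@B2, e@B4, f@B2, f@B7}
  B9:   IN={a@B6, b@B4, c@B1, c@B4, d@B2, e@B4, f@B2, f@B7}   OUT={a@B6, b@B4, c@B9, d@B2, e@B9, f@B2, f@B7}

Merge at B7: IN[B7] = OUT[B1] ⊔ OUT[B4] ⊔ OUT[B6] = {a@B6, b@B4, c@B1, c@B4, d@B2, e@B4, f@B2, f@B6}
Applying B7's transfer function to that IN value gives OUT[B7] (row B7 above).

Answer: {a@B6, b@B4, c@B1, c@B4, d@B2, e@B4, f@B7}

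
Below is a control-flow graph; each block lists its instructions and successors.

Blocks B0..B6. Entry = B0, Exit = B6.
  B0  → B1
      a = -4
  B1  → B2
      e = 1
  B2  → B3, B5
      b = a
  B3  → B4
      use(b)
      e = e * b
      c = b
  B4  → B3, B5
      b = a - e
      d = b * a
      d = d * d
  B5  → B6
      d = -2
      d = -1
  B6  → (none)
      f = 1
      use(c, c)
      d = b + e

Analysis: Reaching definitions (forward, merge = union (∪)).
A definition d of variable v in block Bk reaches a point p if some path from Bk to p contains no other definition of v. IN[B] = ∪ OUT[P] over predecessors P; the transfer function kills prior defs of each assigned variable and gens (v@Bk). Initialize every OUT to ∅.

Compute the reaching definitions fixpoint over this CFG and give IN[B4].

Answer: {a@B0, b@B2, b@B4, c@B3, d@B4, e@B3}

Derivation:
Per-block solution:
  B0: | IN={} | OUT={a@B0}
  B1: | IN={a@B0} | OUT={a@B0, e@B1}
  B2: | IN={a@B0, e@B1} | OUT={a@B0, b@B2, e@B1}
  B3: | IN={a@B0, b@B2, b@B4, c@B3, d@B4, e@B1, e@B3} | OUT={a@B0, b@B2, b@B4, c@B3, d@B4, e@B3}
  B4: | IN={a@B0, b@B2, b@B4, c@B3, d@B4, e@B3} | OUT={a@B0, b@B4, c@B3, d@B4, e@B3}
  B5: | IN={a@B0, b@B2, b@B4, c@B3, d@B4, e@B1, e@B3} | OUT={a@B0, b@B2, b@B4, c@B3, d@B5, e@B1, e@B3}
  B6: | IN={a@B0, b@B2, b@B4, c@B3, d@B5, e@B1, e@B3} | OUT={a@B0, b@B2, b@B4, c@B3, d@B6, e@B1, e@B3, f@B6}

Merge at B4: IN[B4] = OUT[B3] = {a@B0, b@B2, b@B4, c@B3, d@B4, e@B3}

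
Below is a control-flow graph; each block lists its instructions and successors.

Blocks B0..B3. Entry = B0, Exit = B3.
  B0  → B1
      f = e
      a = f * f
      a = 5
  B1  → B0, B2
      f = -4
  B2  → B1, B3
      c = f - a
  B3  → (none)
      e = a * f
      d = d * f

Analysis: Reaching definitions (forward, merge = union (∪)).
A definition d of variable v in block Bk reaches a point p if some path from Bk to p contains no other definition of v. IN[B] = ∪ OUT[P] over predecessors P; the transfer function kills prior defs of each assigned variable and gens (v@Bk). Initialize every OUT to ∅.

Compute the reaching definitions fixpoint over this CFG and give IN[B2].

Per-block solution:
  B0:   IN={a@B0, c@B2, f@B1}   OUT={a@B0, c@B2, f@B0}
  B1:   IN={a@B0, c@B2, f@B0, f@B1}   OUT={a@B0, c@B2, f@B1}
  B2:   IN={a@B0, c@B2, f@B1}   OUT={a@B0, c@B2, f@B1}
  B3:   IN={a@B0, c@B2, f@B1}   OUT={a@B0, c@B2, d@B3, e@B3, f@B1}

Merge at B2: IN[B2] = OUT[B1] = {a@B0, c@B2, f@B1}

Answer: {a@B0, c@B2, f@B1}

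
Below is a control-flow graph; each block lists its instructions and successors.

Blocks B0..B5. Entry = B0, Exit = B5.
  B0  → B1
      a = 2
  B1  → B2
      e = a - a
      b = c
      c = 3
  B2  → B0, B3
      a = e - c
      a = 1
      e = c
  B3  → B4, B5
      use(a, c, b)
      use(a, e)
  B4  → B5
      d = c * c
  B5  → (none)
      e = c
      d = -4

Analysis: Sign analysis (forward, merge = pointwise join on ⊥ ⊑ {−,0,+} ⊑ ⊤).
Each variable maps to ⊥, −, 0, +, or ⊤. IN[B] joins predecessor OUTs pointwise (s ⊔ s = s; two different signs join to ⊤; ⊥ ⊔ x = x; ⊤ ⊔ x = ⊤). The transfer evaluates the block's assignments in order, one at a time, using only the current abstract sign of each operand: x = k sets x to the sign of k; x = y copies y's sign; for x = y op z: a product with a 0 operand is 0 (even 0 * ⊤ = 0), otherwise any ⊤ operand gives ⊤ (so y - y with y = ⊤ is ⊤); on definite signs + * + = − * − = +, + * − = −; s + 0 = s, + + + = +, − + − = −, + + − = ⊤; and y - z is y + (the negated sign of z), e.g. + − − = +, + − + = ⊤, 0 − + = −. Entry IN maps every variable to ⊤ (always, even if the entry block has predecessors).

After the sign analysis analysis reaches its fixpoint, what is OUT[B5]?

Converged values:
  B0: | IN=(all ⊤) | OUT={a:+; rest ⊤}
  B1: | IN={a:+; rest ⊤} | OUT={a:+, c:+; rest ⊤}
  B2: | IN={a:+, c:+; rest ⊤} | OUT={a:+, c:+, e:+; rest ⊤}
  B3: | IN={a:+, c:+, e:+; rest ⊤} | OUT={a:+, c:+, e:+; rest ⊤}
  B4: | IN={a:+, c:+, e:+; rest ⊤} | OUT={a:+, c:+, d:+, e:+; rest ⊤}
  B5: | IN={a:+, c:+, e:+; rest ⊤} | OUT={a:+, c:+, d:-, e:+; rest ⊤}

Merge at B5: IN[B5] = OUT[B3] ⊔ OUT[B4] = {a: +, b: ⊤, c: +, d: ⊤, e: +, f: ⊤}
Applying B5's transfer function to that IN value gives OUT[B5] (row B5 above).

Answer: {a: +, b: ⊤, c: +, d: -, e: +, f: ⊤}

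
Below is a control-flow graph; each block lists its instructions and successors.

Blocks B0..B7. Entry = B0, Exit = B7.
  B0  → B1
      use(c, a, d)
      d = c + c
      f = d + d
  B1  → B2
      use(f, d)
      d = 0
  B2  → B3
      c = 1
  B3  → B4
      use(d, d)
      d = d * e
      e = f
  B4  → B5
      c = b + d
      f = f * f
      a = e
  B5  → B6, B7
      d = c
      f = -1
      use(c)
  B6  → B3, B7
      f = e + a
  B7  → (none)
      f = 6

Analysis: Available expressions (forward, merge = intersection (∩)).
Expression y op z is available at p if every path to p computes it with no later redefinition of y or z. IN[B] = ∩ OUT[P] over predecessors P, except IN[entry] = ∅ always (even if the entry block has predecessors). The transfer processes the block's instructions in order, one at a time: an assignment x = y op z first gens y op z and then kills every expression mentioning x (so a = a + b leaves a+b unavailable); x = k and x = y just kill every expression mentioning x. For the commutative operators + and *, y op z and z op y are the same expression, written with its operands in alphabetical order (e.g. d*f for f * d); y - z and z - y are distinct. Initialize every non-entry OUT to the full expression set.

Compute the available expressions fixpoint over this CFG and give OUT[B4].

Converged values:
  B0:   IN={}   OUT={c+c, d+d}
  B1:   IN={c+c, d+d}   OUT={c+c}
  B2:   IN={c+c}   OUT={}
  B3:   IN={}   OUT={}
  B4:   IN={}   OUT={b+d}
  B5:   IN={b+d}   OUT={}
  B6:   IN={}   OUT={a+e}
  B7:   IN={}   OUT={}

Merge at B4: IN[B4] = OUT[B3] = {}
Applying B4's transfer function to that IN value gives OUT[B4] (row B4 above).

Answer: {b+d}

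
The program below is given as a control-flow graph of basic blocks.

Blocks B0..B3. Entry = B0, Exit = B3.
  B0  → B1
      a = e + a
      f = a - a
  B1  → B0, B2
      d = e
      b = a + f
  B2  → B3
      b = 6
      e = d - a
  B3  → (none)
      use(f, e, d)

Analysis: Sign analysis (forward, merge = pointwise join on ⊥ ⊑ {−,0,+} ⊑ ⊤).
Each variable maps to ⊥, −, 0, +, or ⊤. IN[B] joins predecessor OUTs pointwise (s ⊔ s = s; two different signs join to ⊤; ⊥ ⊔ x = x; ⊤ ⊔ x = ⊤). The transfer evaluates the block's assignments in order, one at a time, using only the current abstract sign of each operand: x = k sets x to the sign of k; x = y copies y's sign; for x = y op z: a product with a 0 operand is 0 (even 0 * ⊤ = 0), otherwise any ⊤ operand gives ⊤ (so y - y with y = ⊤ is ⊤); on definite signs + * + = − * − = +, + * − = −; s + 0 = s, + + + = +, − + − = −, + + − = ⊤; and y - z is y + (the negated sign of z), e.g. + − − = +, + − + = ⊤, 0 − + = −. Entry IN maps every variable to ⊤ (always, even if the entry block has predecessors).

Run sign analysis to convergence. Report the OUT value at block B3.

Answer: {a: ⊤, b: +, c: ⊤, d: ⊤, e: ⊤, f: ⊤}

Derivation:
Converged values:
  B0: | IN=(all ⊤) | OUT=(all ⊤)
  B1: | IN=(all ⊤) | OUT=(all ⊤)
  B2: | IN=(all ⊤) | OUT={b:+; rest ⊤}
  B3: | IN={b:+; rest ⊤} | OUT={b:+; rest ⊤}

Merge at B3: IN[B3] = OUT[B2] = {a: ⊤, b: +, c: ⊤, d: ⊤, e: ⊤, f: ⊤}
Applying B3's transfer function to that IN value gives OUT[B3] (row B3 above).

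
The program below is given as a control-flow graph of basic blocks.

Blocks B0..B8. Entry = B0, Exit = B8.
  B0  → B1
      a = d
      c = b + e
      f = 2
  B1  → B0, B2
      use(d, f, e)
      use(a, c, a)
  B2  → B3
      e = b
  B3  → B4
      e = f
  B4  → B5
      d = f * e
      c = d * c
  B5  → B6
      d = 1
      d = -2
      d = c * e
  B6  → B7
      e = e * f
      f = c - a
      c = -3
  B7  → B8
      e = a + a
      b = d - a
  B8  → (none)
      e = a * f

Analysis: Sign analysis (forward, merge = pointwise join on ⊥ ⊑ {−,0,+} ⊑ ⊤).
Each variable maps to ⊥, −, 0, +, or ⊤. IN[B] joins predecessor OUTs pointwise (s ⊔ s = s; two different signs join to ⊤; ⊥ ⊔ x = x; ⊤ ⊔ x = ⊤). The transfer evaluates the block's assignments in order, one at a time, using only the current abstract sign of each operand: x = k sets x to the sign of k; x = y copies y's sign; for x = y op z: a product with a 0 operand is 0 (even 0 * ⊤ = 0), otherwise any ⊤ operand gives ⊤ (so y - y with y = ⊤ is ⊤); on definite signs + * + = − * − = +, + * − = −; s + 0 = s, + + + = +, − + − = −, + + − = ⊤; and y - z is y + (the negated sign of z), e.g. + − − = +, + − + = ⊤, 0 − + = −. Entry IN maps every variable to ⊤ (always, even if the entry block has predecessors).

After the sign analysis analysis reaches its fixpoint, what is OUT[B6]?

Converged values:
  B0:  IN=(all ⊤)  OUT={f:+; rest ⊤}
  B1:  IN={f:+; rest ⊤}  OUT={f:+; rest ⊤}
  B2:  IN={f:+; rest ⊤}  OUT={f:+; rest ⊤}
  B3:  IN={f:+; rest ⊤}  OUT={e:+, f:+; rest ⊤}
  B4:  IN={e:+, f:+; rest ⊤}  OUT={d:+, e:+, f:+; rest ⊤}
  B5:  IN={d:+, e:+, f:+; rest ⊤}  OUT={e:+, f:+; rest ⊤}
  B6:  IN={e:+, f:+; rest ⊤}  OUT={c:-, e:+; rest ⊤}
  B7:  IN={c:-, e:+; rest ⊤}  OUT={c:-; rest ⊤}
  B8:  IN={c:-; rest ⊤}  OUT={c:-; rest ⊤}

Merge at B6: IN[B6] = OUT[B5] = {a: ⊤, b: ⊤, c: ⊤, d: ⊤, e: +, f: +}
Applying B6's transfer function to that IN value gives OUT[B6] (row B6 above).

Answer: {a: ⊤, b: ⊤, c: -, d: ⊤, e: +, f: ⊤}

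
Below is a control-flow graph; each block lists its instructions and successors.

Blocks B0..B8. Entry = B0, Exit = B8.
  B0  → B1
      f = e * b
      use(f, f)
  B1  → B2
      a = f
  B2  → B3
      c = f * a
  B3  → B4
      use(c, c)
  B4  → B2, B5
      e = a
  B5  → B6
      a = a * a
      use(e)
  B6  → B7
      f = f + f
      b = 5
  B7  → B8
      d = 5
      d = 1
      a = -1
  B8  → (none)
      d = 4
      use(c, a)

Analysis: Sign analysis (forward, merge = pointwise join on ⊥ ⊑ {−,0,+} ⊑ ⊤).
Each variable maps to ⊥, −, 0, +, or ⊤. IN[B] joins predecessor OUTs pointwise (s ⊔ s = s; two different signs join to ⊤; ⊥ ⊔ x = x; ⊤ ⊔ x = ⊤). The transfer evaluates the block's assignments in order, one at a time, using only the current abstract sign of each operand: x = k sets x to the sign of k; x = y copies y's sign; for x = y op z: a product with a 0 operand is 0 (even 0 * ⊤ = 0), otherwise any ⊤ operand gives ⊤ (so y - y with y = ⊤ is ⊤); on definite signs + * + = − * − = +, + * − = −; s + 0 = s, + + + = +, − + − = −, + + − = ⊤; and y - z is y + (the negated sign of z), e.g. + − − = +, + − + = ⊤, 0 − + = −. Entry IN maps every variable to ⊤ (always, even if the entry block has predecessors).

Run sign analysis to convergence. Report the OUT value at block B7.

Converged values:
  B0:  IN=(all ⊤)  OUT=(all ⊤)
  B1:  IN=(all ⊤)  OUT=(all ⊤)
  B2:  IN=(all ⊤)  OUT=(all ⊤)
  B3:  IN=(all ⊤)  OUT=(all ⊤)
  B4:  IN=(all ⊤)  OUT=(all ⊤)
  B5:  IN=(all ⊤)  OUT=(all ⊤)
  B6:  IN=(all ⊤)  OUT={b:+; rest ⊤}
  B7:  IN={b:+; rest ⊤}  OUT={a:-, b:+, d:+; rest ⊤}
  B8:  IN={a:-, b:+, d:+; rest ⊤}  OUT={a:-, b:+, d:+; rest ⊤}

Merge at B7: IN[B7] = OUT[B6] = {a: ⊤, b: +, c: ⊤, d: ⊤, e: ⊤, f: ⊤}
Applying B7's transfer function to that IN value gives OUT[B7] (row B7 above).

Answer: {a: -, b: +, c: ⊤, d: +, e: ⊤, f: ⊤}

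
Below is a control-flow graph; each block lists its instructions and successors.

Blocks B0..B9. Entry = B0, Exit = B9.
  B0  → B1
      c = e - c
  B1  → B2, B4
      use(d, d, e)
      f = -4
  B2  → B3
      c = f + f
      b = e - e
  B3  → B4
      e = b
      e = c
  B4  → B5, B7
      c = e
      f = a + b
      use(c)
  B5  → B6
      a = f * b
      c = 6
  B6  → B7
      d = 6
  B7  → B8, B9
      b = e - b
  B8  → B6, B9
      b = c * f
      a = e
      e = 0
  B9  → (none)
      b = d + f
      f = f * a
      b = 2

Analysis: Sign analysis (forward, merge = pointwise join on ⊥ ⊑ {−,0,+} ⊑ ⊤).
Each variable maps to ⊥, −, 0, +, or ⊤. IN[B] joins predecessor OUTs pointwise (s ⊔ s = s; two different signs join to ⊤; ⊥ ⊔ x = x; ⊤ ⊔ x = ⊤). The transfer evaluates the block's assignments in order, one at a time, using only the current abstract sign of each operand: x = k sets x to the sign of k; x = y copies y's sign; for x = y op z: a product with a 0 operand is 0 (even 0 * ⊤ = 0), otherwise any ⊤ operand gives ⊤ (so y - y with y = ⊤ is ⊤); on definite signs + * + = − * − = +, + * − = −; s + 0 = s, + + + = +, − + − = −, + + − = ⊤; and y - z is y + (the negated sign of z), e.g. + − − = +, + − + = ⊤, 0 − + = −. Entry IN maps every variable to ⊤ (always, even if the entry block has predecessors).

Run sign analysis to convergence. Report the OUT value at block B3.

Fixpoint table:
  B0:   IN=(all ⊤)   OUT=(all ⊤)
  B1:   IN=(all ⊤)   OUT={f:-; rest ⊤}
  B2:   IN={f:-; rest ⊤}   OUT={c:-, f:-; rest ⊤}
  B3:   IN={c:-, f:-; rest ⊤}   OUT={c:-, e:-, f:-; rest ⊤}
  B4:   IN={f:-; rest ⊤}   OUT=(all ⊤)
  B5:   IN=(all ⊤)   OUT={c:+; rest ⊤}
  B6:   IN=(all ⊤)   OUT={d:+; rest ⊤}
  B7:   IN=(all ⊤)   OUT=(all ⊤)
  B8:   IN=(all ⊤)   OUT={e:0; rest ⊤}
  B9:   IN=(all ⊤)   OUT={b:+; rest ⊤}

Merge at B3: IN[B3] = OUT[B2] = {a: ⊤, b: ⊤, c: -, d: ⊤, e: ⊤, f: -}
Applying B3's transfer function to that IN value gives OUT[B3] (row B3 above).

Answer: {a: ⊤, b: ⊤, c: -, d: ⊤, e: -, f: -}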